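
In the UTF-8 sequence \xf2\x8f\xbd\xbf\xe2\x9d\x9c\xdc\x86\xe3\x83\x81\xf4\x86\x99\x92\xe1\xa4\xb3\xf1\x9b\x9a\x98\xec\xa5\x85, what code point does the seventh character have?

U+5B698

Offset 0: leading byte 0xF2 = 11110010 → 4-byte char #1 = F2 8F BD BF.
Offset 4: leading byte 0xE2 = 11100010 → 3-byte char #2 = E2 9D 9C.
Offset 7: leading byte 0xDC = 11011100 → 2-byte char #3 = DC 86.
Offset 9: leading byte 0xE3 = 11100011 → 3-byte char #4 = E3 83 81.
Offset 12: leading byte 0xF4 = 11110100 → 4-byte char #5 = F4 86 99 92.
Offset 16: leading byte 0xE1 = 11100001 → 3-byte char #6 = E1 A4 B3.
Offset 19: leading byte 0xF1 = 11110001 → 4-byte char #7 = F1 9B 9A 98.
Leading byte 0xF1 = 11110001 matches 11110xxx → 4-byte sequence.
Byte 1: 0xF1 = 11110001, payload 001 (3 bits).
Byte 2: 0x9B = 10011011 (10xxxxxx ✓), payload 011011.
Byte 3: 0x9A = 10011010 (10xxxxxx ✓), payload 011010.
Byte 4: 0x98 = 10011000 (10xxxxxx ✓), payload 011000.
Concatenate: 001011011011010011000 = 0x5B698 (21 bits → U+5B698).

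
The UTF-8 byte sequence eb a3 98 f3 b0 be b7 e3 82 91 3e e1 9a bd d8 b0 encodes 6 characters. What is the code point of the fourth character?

U+003E

Offset 0: leading byte 0xEB = 11101011 → 3-byte char #1 = EB A3 98.
Offset 3: leading byte 0xF3 = 11110011 → 4-byte char #2 = F3 B0 BE B7.
Offset 7: leading byte 0xE3 = 11100011 → 3-byte char #3 = E3 82 91.
Offset 10: leading byte 0x3E = 00111110 → 1-byte char #4 = 3E.
Leading byte 0x3E = 00111110 matches 0xxxxxxx → 1-byte sequence.
Byte 1: 0x3E = 00111110, payload 0111110 (7 bits).
Concatenate: 0111110 = 0x3E (7 bits → U+003E).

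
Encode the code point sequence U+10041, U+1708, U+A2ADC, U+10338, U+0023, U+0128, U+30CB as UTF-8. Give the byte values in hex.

F0 90 81 81 E1 9C 88 F2 A2 AB 9C F0 90 8C B8 23 C4 A8 E3 83 8B

U+10041: 4-byte form → F0 90 81 81.
U+1708: 3-byte form → E1 9C 88.
U+A2ADC: 4-byte form → F2 A2 AB 9C.
U+10338: 4-byte form → F0 90 8C B8.
U+0023: 1-byte form → 23.
U+0128: 2-byte form → C4 A8.
U+30CB: 3-byte form → E3 83 8B.
Concatenated (21 bytes): F0 90 81 81 E1 9C 88 F2 A2 AB 9C F0 90 8C B8 23 C4 A8 E3 83 8B.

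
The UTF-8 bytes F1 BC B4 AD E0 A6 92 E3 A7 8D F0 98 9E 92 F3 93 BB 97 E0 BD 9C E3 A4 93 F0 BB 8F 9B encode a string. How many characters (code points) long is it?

8

Byte at offset 0: 0xF1 = 11110001 → 4-byte char (#1). Advance 4.
Byte at offset 4: 0xE0 = 11100000 → 3-byte char (#2). Advance 3.
Byte at offset 7: 0xE3 = 11100011 → 3-byte char (#3). Advance 3.
Byte at offset 10: 0xF0 = 11110000 → 4-byte char (#4). Advance 4.
Byte at offset 14: 0xF3 = 11110011 → 4-byte char (#5). Advance 4.
Byte at offset 18: 0xE0 = 11100000 → 3-byte char (#6). Advance 3.
Byte at offset 21: 0xE3 = 11100011 → 3-byte char (#7). Advance 3.
Byte at offset 24: 0xF0 = 11110000 → 4-byte char (#8). Advance 4.
Reached end at offset 28 after 8 code points.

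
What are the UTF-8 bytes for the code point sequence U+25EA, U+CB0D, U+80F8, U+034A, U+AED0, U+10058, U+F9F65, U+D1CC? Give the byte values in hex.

U+25EA: 3-byte form → E2 97 AA.
U+CB0D: 3-byte form → EC AC 8D.
U+80F8: 3-byte form → E8 83 B8.
U+034A: 2-byte form → CD 8A.
U+AED0: 3-byte form → EA BB 90.
U+10058: 4-byte form → F0 90 81 98.
U+F9F65: 4-byte form → F3 B9 BD A5.
U+D1CC: 3-byte form → ED 87 8C.
Concatenated (25 bytes): E2 97 AA EC AC 8D E8 83 B8 CD 8A EA BB 90 F0 90 81 98 F3 B9 BD A5 ED 87 8C.

E2 97 AA EC AC 8D E8 83 B8 CD 8A EA BB 90 F0 90 81 98 F3 B9 BD A5 ED 87 8C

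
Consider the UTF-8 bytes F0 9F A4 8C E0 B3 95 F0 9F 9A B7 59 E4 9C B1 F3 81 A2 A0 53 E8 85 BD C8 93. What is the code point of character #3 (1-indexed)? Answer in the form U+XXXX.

Offset 0: leading byte 0xF0 = 11110000 → 4-byte char #1 = F0 9F A4 8C.
Offset 4: leading byte 0xE0 = 11100000 → 3-byte char #2 = E0 B3 95.
Offset 7: leading byte 0xF0 = 11110000 → 4-byte char #3 = F0 9F 9A B7.
Leading byte 0xF0 = 11110000 matches 11110xxx → 4-byte sequence.
Byte 1: 0xF0 = 11110000, payload 000 (3 bits).
Byte 2: 0x9F = 10011111 (10xxxxxx ✓), payload 011111.
Byte 3: 0x9A = 10011010 (10xxxxxx ✓), payload 011010.
Byte 4: 0xB7 = 10110111 (10xxxxxx ✓), payload 110111.
Concatenate: 000011111011010110111 = 0x1F6B7 (21 bits → U+1F6B7).

U+1F6B7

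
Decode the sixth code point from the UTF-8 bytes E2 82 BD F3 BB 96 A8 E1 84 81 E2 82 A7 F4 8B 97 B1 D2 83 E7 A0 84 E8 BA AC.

Offset 0: leading byte 0xE2 = 11100010 → 3-byte char #1 = E2 82 BD.
Offset 3: leading byte 0xF3 = 11110011 → 4-byte char #2 = F3 BB 96 A8.
Offset 7: leading byte 0xE1 = 11100001 → 3-byte char #3 = E1 84 81.
Offset 10: leading byte 0xE2 = 11100010 → 3-byte char #4 = E2 82 A7.
Offset 13: leading byte 0xF4 = 11110100 → 4-byte char #5 = F4 8B 97 B1.
Offset 17: leading byte 0xD2 = 11010010 → 2-byte char #6 = D2 83.
Leading byte 0xD2 = 11010010 matches 110xxxxx → 2-byte sequence.
Byte 1: 0xD2 = 11010010, payload 10010 (5 bits).
Byte 2: 0x83 = 10000011 (10xxxxxx ✓), payload 000011.
Concatenate: 10010000011 = 0x483 (11 bits → U+0483).

U+0483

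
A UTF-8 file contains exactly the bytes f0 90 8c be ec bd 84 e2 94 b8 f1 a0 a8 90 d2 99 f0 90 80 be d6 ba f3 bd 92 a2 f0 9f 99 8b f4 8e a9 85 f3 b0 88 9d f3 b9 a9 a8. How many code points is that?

12

Byte at offset 0: 0xF0 = 11110000 → 4-byte char (#1). Advance 4.
Byte at offset 4: 0xEC = 11101100 → 3-byte char (#2). Advance 3.
Byte at offset 7: 0xE2 = 11100010 → 3-byte char (#3). Advance 3.
Byte at offset 10: 0xF1 = 11110001 → 4-byte char (#4). Advance 4.
Byte at offset 14: 0xD2 = 11010010 → 2-byte char (#5). Advance 2.
Byte at offset 16: 0xF0 = 11110000 → 4-byte char (#6). Advance 4.
Byte at offset 20: 0xD6 = 11010110 → 2-byte char (#7). Advance 2.
Byte at offset 22: 0xF3 = 11110011 → 4-byte char (#8). Advance 4.
Byte at offset 26: 0xF0 = 11110000 → 4-byte char (#9). Advance 4.
Byte at offset 30: 0xF4 = 11110100 → 4-byte char (#10). Advance 4.
Byte at offset 34: 0xF3 = 11110011 → 4-byte char (#11). Advance 4.
Byte at offset 38: 0xF3 = 11110011 → 4-byte char (#12). Advance 4.
Reached end at offset 42 after 12 code points.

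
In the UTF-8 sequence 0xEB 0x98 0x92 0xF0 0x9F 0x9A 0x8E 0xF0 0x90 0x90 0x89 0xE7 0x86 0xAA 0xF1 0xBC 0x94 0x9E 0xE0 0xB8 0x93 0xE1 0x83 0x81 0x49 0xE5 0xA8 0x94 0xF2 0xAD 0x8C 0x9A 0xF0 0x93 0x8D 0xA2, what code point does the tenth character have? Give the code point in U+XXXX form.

U+AD31A

Offset 0: leading byte 0xEB = 11101011 → 3-byte char #1 = EB 98 92.
Offset 3: leading byte 0xF0 = 11110000 → 4-byte char #2 = F0 9F 9A 8E.
Offset 7: leading byte 0xF0 = 11110000 → 4-byte char #3 = F0 90 90 89.
Offset 11: leading byte 0xE7 = 11100111 → 3-byte char #4 = E7 86 AA.
Offset 14: leading byte 0xF1 = 11110001 → 4-byte char #5 = F1 BC 94 9E.
Offset 18: leading byte 0xE0 = 11100000 → 3-byte char #6 = E0 B8 93.
Offset 21: leading byte 0xE1 = 11100001 → 3-byte char #7 = E1 83 81.
Offset 24: leading byte 0x49 = 01001001 → 1-byte char #8 = 49.
Offset 25: leading byte 0xE5 = 11100101 → 3-byte char #9 = E5 A8 94.
Offset 28: leading byte 0xF2 = 11110010 → 4-byte char #10 = F2 AD 8C 9A.
Leading byte 0xF2 = 11110010 matches 11110xxx → 4-byte sequence.
Byte 1: 0xF2 = 11110010, payload 010 (3 bits).
Byte 2: 0xAD = 10101101 (10xxxxxx ✓), payload 101101.
Byte 3: 0x8C = 10001100 (10xxxxxx ✓), payload 001100.
Byte 4: 0x9A = 10011010 (10xxxxxx ✓), payload 011010.
Concatenate: 010101101001100011010 = 0xAD31A (21 bits → U+AD31A).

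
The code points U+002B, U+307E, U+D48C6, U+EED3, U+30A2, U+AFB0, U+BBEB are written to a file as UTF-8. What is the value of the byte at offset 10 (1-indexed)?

1-indexed offset 10 is 0-indexed offset 9.
U+002B → 1-byte form 2B at offsets 0–0.
U+307E → 3-byte form E3 81 BE at offsets 1–3.
U+D48C6 → 4-byte form F3 94 A3 86 at offsets 4–7.
U+EED3 → 3-byte form EE BB 93 at offsets 8–10.
Offset 9 falls in char 4's range; it's byte 2 of EE BB 93 = 0xBB.

0xBB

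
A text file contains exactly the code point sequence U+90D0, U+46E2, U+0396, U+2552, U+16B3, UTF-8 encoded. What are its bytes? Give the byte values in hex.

U+90D0: 3-byte form → E9 83 90.
U+46E2: 3-byte form → E4 9B A2.
U+0396: 2-byte form → CE 96.
U+2552: 3-byte form → E2 95 92.
U+16B3: 3-byte form → E1 9A B3.
Concatenated (14 bytes): E9 83 90 E4 9B A2 CE 96 E2 95 92 E1 9A B3.

E9 83 90 E4 9B A2 CE 96 E2 95 92 E1 9A B3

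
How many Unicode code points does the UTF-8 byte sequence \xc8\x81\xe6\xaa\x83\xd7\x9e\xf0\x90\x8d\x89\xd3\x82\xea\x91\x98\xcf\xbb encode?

Byte at offset 0: 0xC8 = 11001000 → 2-byte char (#1). Advance 2.
Byte at offset 2: 0xE6 = 11100110 → 3-byte char (#2). Advance 3.
Byte at offset 5: 0xD7 = 11010111 → 2-byte char (#3). Advance 2.
Byte at offset 7: 0xF0 = 11110000 → 4-byte char (#4). Advance 4.
Byte at offset 11: 0xD3 = 11010011 → 2-byte char (#5). Advance 2.
Byte at offset 13: 0xEA = 11101010 → 3-byte char (#6). Advance 3.
Byte at offset 16: 0xCF = 11001111 → 2-byte char (#7). Advance 2.
Reached end at offset 18 after 7 code points.

7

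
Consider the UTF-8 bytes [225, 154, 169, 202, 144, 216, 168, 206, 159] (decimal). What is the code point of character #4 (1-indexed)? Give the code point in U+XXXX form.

Offset 0: leading byte 0xE1 = 11100001 → 3-byte char #1 = E1 9A A9.
Offset 3: leading byte 0xCA = 11001010 → 2-byte char #2 = CA 90.
Offset 5: leading byte 0xD8 = 11011000 → 2-byte char #3 = D8 A8.
Offset 7: leading byte 0xCE = 11001110 → 2-byte char #4 = CE 9F.
Leading byte 0xCE = 11001110 matches 110xxxxx → 2-byte sequence.
Byte 1: 0xCE = 11001110, payload 01110 (5 bits).
Byte 2: 0x9F = 10011111 (10xxxxxx ✓), payload 011111.
Concatenate: 01110011111 = 0x39F (11 bits → U+039F).

U+039F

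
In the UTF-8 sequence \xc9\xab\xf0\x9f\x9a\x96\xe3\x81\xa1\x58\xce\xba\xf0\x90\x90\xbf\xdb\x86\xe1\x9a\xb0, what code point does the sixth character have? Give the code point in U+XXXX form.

Offset 0: leading byte 0xC9 = 11001001 → 2-byte char #1 = C9 AB.
Offset 2: leading byte 0xF0 = 11110000 → 4-byte char #2 = F0 9F 9A 96.
Offset 6: leading byte 0xE3 = 11100011 → 3-byte char #3 = E3 81 A1.
Offset 9: leading byte 0x58 = 01011000 → 1-byte char #4 = 58.
Offset 10: leading byte 0xCE = 11001110 → 2-byte char #5 = CE BA.
Offset 12: leading byte 0xF0 = 11110000 → 4-byte char #6 = F0 90 90 BF.
Leading byte 0xF0 = 11110000 matches 11110xxx → 4-byte sequence.
Byte 1: 0xF0 = 11110000, payload 000 (3 bits).
Byte 2: 0x90 = 10010000 (10xxxxxx ✓), payload 010000.
Byte 3: 0x90 = 10010000 (10xxxxxx ✓), payload 010000.
Byte 4: 0xBF = 10111111 (10xxxxxx ✓), payload 111111.
Concatenate: 000010000010000111111 = 0x1043F (21 bits → U+1043F).

U+1043F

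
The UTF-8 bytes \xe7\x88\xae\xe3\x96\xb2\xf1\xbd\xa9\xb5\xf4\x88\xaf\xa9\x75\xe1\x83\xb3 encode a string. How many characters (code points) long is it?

6

Byte at offset 0: 0xE7 = 11100111 → 3-byte char (#1). Advance 3.
Byte at offset 3: 0xE3 = 11100011 → 3-byte char (#2). Advance 3.
Byte at offset 6: 0xF1 = 11110001 → 4-byte char (#3). Advance 4.
Byte at offset 10: 0xF4 = 11110100 → 4-byte char (#4). Advance 4.
Byte at offset 14: 0x75 = 01110101 → 1-byte char (#5). Advance 1.
Byte at offset 15: 0xE1 = 11100001 → 3-byte char (#6). Advance 3.
Reached end at offset 18 after 6 code points.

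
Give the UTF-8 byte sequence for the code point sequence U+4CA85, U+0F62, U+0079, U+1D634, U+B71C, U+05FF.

F1 8C AA 85 E0 BD A2 79 F0 9D 98 B4 EB 9C 9C D7 BF

U+4CA85: 4-byte form → F1 8C AA 85.
U+0F62: 3-byte form → E0 BD A2.
U+0079: 1-byte form → 79.
U+1D634: 4-byte form → F0 9D 98 B4.
U+B71C: 3-byte form → EB 9C 9C.
U+05FF: 2-byte form → D7 BF.
Concatenated (17 bytes): F1 8C AA 85 E0 BD A2 79 F0 9D 98 B4 EB 9C 9C D7 BF.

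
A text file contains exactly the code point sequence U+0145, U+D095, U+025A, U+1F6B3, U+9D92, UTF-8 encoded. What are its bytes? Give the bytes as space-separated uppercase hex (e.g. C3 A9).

U+0145: 2-byte form → C5 85.
U+D095: 3-byte form → ED 82 95.
U+025A: 2-byte form → C9 9A.
U+1F6B3: 4-byte form → F0 9F 9A B3.
U+9D92: 3-byte form → E9 B6 92.
Concatenated (14 bytes): C5 85 ED 82 95 C9 9A F0 9F 9A B3 E9 B6 92.

C5 85 ED 82 95 C9 9A F0 9F 9A B3 E9 B6 92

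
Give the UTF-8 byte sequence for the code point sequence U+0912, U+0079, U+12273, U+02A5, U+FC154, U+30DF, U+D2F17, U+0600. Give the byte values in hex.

U+0912: 3-byte form → E0 A4 92.
U+0079: 1-byte form → 79.
U+12273: 4-byte form → F0 92 89 B3.
U+02A5: 2-byte form → CA A5.
U+FC154: 4-byte form → F3 BC 85 94.
U+30DF: 3-byte form → E3 83 9F.
U+D2F17: 4-byte form → F3 92 BC 97.
U+0600: 2-byte form → D8 80.
Concatenated (23 bytes): E0 A4 92 79 F0 92 89 B3 CA A5 F3 BC 85 94 E3 83 9F F3 92 BC 97 D8 80.

E0 A4 92 79 F0 92 89 B3 CA A5 F3 BC 85 94 E3 83 9F F3 92 BC 97 D8 80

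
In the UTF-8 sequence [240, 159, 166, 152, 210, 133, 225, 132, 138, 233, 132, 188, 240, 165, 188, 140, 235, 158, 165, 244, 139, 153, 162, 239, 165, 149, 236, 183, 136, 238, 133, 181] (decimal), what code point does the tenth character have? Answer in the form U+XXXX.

Offset 0: leading byte 0xF0 = 11110000 → 4-byte char #1 = F0 9F A6 98.
Offset 4: leading byte 0xD2 = 11010010 → 2-byte char #2 = D2 85.
Offset 6: leading byte 0xE1 = 11100001 → 3-byte char #3 = E1 84 8A.
Offset 9: leading byte 0xE9 = 11101001 → 3-byte char #4 = E9 84 BC.
Offset 12: leading byte 0xF0 = 11110000 → 4-byte char #5 = F0 A5 BC 8C.
Offset 16: leading byte 0xEB = 11101011 → 3-byte char #6 = EB 9E A5.
Offset 19: leading byte 0xF4 = 11110100 → 4-byte char #7 = F4 8B 99 A2.
Offset 23: leading byte 0xEF = 11101111 → 3-byte char #8 = EF A5 95.
Offset 26: leading byte 0xEC = 11101100 → 3-byte char #9 = EC B7 88.
Offset 29: leading byte 0xEE = 11101110 → 3-byte char #10 = EE 85 B5.
Leading byte 0xEE = 11101110 matches 1110xxxx → 3-byte sequence.
Byte 1: 0xEE = 11101110, payload 1110 (4 bits).
Byte 2: 0x85 = 10000101 (10xxxxxx ✓), payload 000101.
Byte 3: 0xB5 = 10110101 (10xxxxxx ✓), payload 110101.
Concatenate: 1110000101110101 = 0xE175 (16 bits → U+E175).

U+E175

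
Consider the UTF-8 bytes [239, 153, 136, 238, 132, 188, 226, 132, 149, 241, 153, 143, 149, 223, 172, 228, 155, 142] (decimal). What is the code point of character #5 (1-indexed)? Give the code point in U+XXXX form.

U+07EC

Offset 0: leading byte 0xEF = 11101111 → 3-byte char #1 = EF 99 88.
Offset 3: leading byte 0xEE = 11101110 → 3-byte char #2 = EE 84 BC.
Offset 6: leading byte 0xE2 = 11100010 → 3-byte char #3 = E2 84 95.
Offset 9: leading byte 0xF1 = 11110001 → 4-byte char #4 = F1 99 8F 95.
Offset 13: leading byte 0xDF = 11011111 → 2-byte char #5 = DF AC.
Leading byte 0xDF = 11011111 matches 110xxxxx → 2-byte sequence.
Byte 1: 0xDF = 11011111, payload 11111 (5 bits).
Byte 2: 0xAC = 10101100 (10xxxxxx ✓), payload 101100.
Concatenate: 11111101100 = 0x7EC (11 bits → U+07EC).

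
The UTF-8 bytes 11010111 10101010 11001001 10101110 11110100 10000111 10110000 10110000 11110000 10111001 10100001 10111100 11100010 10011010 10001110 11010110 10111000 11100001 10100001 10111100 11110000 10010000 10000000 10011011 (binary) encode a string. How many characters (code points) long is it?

8

Byte at offset 0: 0xD7 = 11010111 → 2-byte char (#1). Advance 2.
Byte at offset 2: 0xC9 = 11001001 → 2-byte char (#2). Advance 2.
Byte at offset 4: 0xF4 = 11110100 → 4-byte char (#3). Advance 4.
Byte at offset 8: 0xF0 = 11110000 → 4-byte char (#4). Advance 4.
Byte at offset 12: 0xE2 = 11100010 → 3-byte char (#5). Advance 3.
Byte at offset 15: 0xD6 = 11010110 → 2-byte char (#6). Advance 2.
Byte at offset 17: 0xE1 = 11100001 → 3-byte char (#7). Advance 3.
Byte at offset 20: 0xF0 = 11110000 → 4-byte char (#8). Advance 4.
Reached end at offset 24 after 8 code points.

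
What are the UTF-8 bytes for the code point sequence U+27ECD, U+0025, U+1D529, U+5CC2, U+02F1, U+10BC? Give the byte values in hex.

U+27ECD: 4-byte form → F0 A7 BB 8D.
U+0025: 1-byte form → 25.
U+1D529: 4-byte form → F0 9D 94 A9.
U+5CC2: 3-byte form → E5 B3 82.
U+02F1: 2-byte form → CB B1.
U+10BC: 3-byte form → E1 82 BC.
Concatenated (17 bytes): F0 A7 BB 8D 25 F0 9D 94 A9 E5 B3 82 CB B1 E1 82 BC.

F0 A7 BB 8D 25 F0 9D 94 A9 E5 B3 82 CB B1 E1 82 BC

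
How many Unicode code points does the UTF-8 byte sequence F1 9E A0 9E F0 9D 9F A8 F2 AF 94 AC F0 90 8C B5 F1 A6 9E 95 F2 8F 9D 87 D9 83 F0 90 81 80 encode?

Byte at offset 0: 0xF1 = 11110001 → 4-byte char (#1). Advance 4.
Byte at offset 4: 0xF0 = 11110000 → 4-byte char (#2). Advance 4.
Byte at offset 8: 0xF2 = 11110010 → 4-byte char (#3). Advance 4.
Byte at offset 12: 0xF0 = 11110000 → 4-byte char (#4). Advance 4.
Byte at offset 16: 0xF1 = 11110001 → 4-byte char (#5). Advance 4.
Byte at offset 20: 0xF2 = 11110010 → 4-byte char (#6). Advance 4.
Byte at offset 24: 0xD9 = 11011001 → 2-byte char (#7). Advance 2.
Byte at offset 26: 0xF0 = 11110000 → 4-byte char (#8). Advance 4.
Reached end at offset 30 after 8 code points.

8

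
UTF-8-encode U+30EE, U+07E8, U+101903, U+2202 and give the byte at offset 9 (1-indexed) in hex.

0x83

1-indexed offset 9 is 0-indexed offset 8.
U+30EE → 3-byte form E3 83 AE at offsets 0–2.
U+07E8 → 2-byte form DF A8 at offsets 3–4.
U+101903 → 4-byte form F4 81 A4 83 at offsets 5–8.
Offset 8 falls in char 3's range; it's byte 4 of F4 81 A4 83 = 0x83.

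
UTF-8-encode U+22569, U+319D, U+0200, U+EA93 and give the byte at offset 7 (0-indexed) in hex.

0xC8

U+22569 → 4-byte form F0 A2 95 A9 at offsets 0–3.
U+319D → 3-byte form E3 86 9D at offsets 4–6.
U+0200 → 2-byte form C8 80 at offsets 7–8.
Offset 7 falls in char 3's range; it's byte 1 of C8 80 = 0xC8.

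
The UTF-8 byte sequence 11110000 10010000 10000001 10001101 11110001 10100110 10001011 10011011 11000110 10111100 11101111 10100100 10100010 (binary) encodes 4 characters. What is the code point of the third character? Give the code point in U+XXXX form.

Offset 0: leading byte 0xF0 = 11110000 → 4-byte char #1 = F0 90 81 8D.
Offset 4: leading byte 0xF1 = 11110001 → 4-byte char #2 = F1 A6 8B 9B.
Offset 8: leading byte 0xC6 = 11000110 → 2-byte char #3 = C6 BC.
Leading byte 0xC6 = 11000110 matches 110xxxxx → 2-byte sequence.
Byte 1: 0xC6 = 11000110, payload 00110 (5 bits).
Byte 2: 0xBC = 10111100 (10xxxxxx ✓), payload 111100.
Concatenate: 00110111100 = 0x1BC (11 bits → U+01BC).

U+01BC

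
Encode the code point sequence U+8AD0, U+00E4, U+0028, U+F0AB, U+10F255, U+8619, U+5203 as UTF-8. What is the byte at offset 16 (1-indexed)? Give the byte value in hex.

0x99

1-indexed offset 16 is 0-indexed offset 15.
U+8AD0 → 3-byte form E8 AB 90 at offsets 0–2.
U+00E4 → 2-byte form C3 A4 at offsets 3–4.
U+0028 → 1-byte form 28 at offsets 5–5.
U+F0AB → 3-byte form EF 82 AB at offsets 6–8.
U+10F255 → 4-byte form F4 8F 89 95 at offsets 9–12.
U+8619 → 3-byte form E8 98 99 at offsets 13–15.
Offset 15 falls in char 6's range; it's byte 3 of E8 98 99 = 0x99.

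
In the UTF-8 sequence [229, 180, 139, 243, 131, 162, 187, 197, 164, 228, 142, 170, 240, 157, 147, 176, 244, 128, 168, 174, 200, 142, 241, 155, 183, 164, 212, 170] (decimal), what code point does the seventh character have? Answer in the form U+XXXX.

Offset 0: leading byte 0xE5 = 11100101 → 3-byte char #1 = E5 B4 8B.
Offset 3: leading byte 0xF3 = 11110011 → 4-byte char #2 = F3 83 A2 BB.
Offset 7: leading byte 0xC5 = 11000101 → 2-byte char #3 = C5 A4.
Offset 9: leading byte 0xE4 = 11100100 → 3-byte char #4 = E4 8E AA.
Offset 12: leading byte 0xF0 = 11110000 → 4-byte char #5 = F0 9D 93 B0.
Offset 16: leading byte 0xF4 = 11110100 → 4-byte char #6 = F4 80 A8 AE.
Offset 20: leading byte 0xC8 = 11001000 → 2-byte char #7 = C8 8E.
Leading byte 0xC8 = 11001000 matches 110xxxxx → 2-byte sequence.
Byte 1: 0xC8 = 11001000, payload 01000 (5 bits).
Byte 2: 0x8E = 10001110 (10xxxxxx ✓), payload 001110.
Concatenate: 01000001110 = 0x20E (11 bits → U+020E).

U+020E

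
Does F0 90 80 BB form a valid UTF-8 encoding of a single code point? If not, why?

valid

Leading byte 0xF0 = 11110000 → 4-byte form.
Continuation bytes 0x90=10010000, 0x80=10000000, 0xBB=10111011 all match 10xxxxxx.
Decoded value 0x1003B is ≥ 0x10000 (shortest form) and not a surrogate.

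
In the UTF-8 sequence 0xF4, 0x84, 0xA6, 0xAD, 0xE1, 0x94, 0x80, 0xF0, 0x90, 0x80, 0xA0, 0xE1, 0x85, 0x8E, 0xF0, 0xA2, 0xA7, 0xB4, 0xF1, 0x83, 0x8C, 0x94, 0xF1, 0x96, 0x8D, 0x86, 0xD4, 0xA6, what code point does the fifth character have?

U+229F4

Offset 0: leading byte 0xF4 = 11110100 → 4-byte char #1 = F4 84 A6 AD.
Offset 4: leading byte 0xE1 = 11100001 → 3-byte char #2 = E1 94 80.
Offset 7: leading byte 0xF0 = 11110000 → 4-byte char #3 = F0 90 80 A0.
Offset 11: leading byte 0xE1 = 11100001 → 3-byte char #4 = E1 85 8E.
Offset 14: leading byte 0xF0 = 11110000 → 4-byte char #5 = F0 A2 A7 B4.
Leading byte 0xF0 = 11110000 matches 11110xxx → 4-byte sequence.
Byte 1: 0xF0 = 11110000, payload 000 (3 bits).
Byte 2: 0xA2 = 10100010 (10xxxxxx ✓), payload 100010.
Byte 3: 0xA7 = 10100111 (10xxxxxx ✓), payload 100111.
Byte 4: 0xB4 = 10110100 (10xxxxxx ✓), payload 110100.
Concatenate: 000100010100111110100 = 0x229F4 (21 bits → U+229F4).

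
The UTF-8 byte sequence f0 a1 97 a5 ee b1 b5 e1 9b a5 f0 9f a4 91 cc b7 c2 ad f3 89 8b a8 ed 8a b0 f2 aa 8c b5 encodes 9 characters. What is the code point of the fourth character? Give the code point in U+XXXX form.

U+1F911

Offset 0: leading byte 0xF0 = 11110000 → 4-byte char #1 = F0 A1 97 A5.
Offset 4: leading byte 0xEE = 11101110 → 3-byte char #2 = EE B1 B5.
Offset 7: leading byte 0xE1 = 11100001 → 3-byte char #3 = E1 9B A5.
Offset 10: leading byte 0xF0 = 11110000 → 4-byte char #4 = F0 9F A4 91.
Leading byte 0xF0 = 11110000 matches 11110xxx → 4-byte sequence.
Byte 1: 0xF0 = 11110000, payload 000 (3 bits).
Byte 2: 0x9F = 10011111 (10xxxxxx ✓), payload 011111.
Byte 3: 0xA4 = 10100100 (10xxxxxx ✓), payload 100100.
Byte 4: 0x91 = 10010001 (10xxxxxx ✓), payload 010001.
Concatenate: 000011111100100010001 = 0x1F911 (21 bits → U+1F911).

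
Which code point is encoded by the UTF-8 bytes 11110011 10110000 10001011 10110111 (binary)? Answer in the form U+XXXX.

Leading byte 0xF3 = 11110011 matches 11110xxx → 4-byte sequence.
Byte 1: 0xF3 = 11110011, payload 011 (3 bits).
Byte 2: 0xB0 = 10110000 (10xxxxxx ✓), payload 110000.
Byte 3: 0x8B = 10001011 (10xxxxxx ✓), payload 001011.
Byte 4: 0xB7 = 10110111 (10xxxxxx ✓), payload 110111.
Concatenate: 011110000001011110111 = 0xF02F7 (21 bits → U+F02F7).

U+F02F7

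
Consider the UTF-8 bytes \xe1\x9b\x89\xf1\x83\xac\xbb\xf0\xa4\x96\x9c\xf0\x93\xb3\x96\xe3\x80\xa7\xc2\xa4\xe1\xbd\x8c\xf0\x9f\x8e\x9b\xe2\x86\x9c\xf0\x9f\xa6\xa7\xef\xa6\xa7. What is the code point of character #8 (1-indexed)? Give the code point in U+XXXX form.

U+1F39B

Offset 0: leading byte 0xE1 = 11100001 → 3-byte char #1 = E1 9B 89.
Offset 3: leading byte 0xF1 = 11110001 → 4-byte char #2 = F1 83 AC BB.
Offset 7: leading byte 0xF0 = 11110000 → 4-byte char #3 = F0 A4 96 9C.
Offset 11: leading byte 0xF0 = 11110000 → 4-byte char #4 = F0 93 B3 96.
Offset 15: leading byte 0xE3 = 11100011 → 3-byte char #5 = E3 80 A7.
Offset 18: leading byte 0xC2 = 11000010 → 2-byte char #6 = C2 A4.
Offset 20: leading byte 0xE1 = 11100001 → 3-byte char #7 = E1 BD 8C.
Offset 23: leading byte 0xF0 = 11110000 → 4-byte char #8 = F0 9F 8E 9B.
Leading byte 0xF0 = 11110000 matches 11110xxx → 4-byte sequence.
Byte 1: 0xF0 = 11110000, payload 000 (3 bits).
Byte 2: 0x9F = 10011111 (10xxxxxx ✓), payload 011111.
Byte 3: 0x8E = 10001110 (10xxxxxx ✓), payload 001110.
Byte 4: 0x9B = 10011011 (10xxxxxx ✓), payload 011011.
Concatenate: 000011111001110011011 = 0x1F39B (21 bits → U+1F39B).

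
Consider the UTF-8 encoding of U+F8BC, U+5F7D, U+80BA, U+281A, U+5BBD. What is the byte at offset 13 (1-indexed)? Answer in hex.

1-indexed offset 13 is 0-indexed offset 12.
U+F8BC → 3-byte form EF A2 BC at offsets 0–2.
U+5F7D → 3-byte form E5 BD BD at offsets 3–5.
U+80BA → 3-byte form E8 82 BA at offsets 6–8.
U+281A → 3-byte form E2 A0 9A at offsets 9–11.
U+5BBD → 3-byte form E5 AE BD at offsets 12–14.
Offset 12 falls in char 5's range; it's byte 1 of E5 AE BD = 0xE5.

0xE5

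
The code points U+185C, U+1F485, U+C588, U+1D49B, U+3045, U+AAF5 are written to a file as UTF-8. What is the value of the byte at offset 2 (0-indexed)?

0x9C

U+185C → 3-byte form E1 A1 9C at offsets 0–2.
Offset 2 falls in char 1's range; it's byte 3 of E1 A1 9C = 0x9C.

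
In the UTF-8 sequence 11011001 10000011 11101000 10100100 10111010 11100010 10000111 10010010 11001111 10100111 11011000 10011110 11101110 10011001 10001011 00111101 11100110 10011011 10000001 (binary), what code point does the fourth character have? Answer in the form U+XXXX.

U+03E7

Offset 0: leading byte 0xD9 = 11011001 → 2-byte char #1 = D9 83.
Offset 2: leading byte 0xE8 = 11101000 → 3-byte char #2 = E8 A4 BA.
Offset 5: leading byte 0xE2 = 11100010 → 3-byte char #3 = E2 87 92.
Offset 8: leading byte 0xCF = 11001111 → 2-byte char #4 = CF A7.
Leading byte 0xCF = 11001111 matches 110xxxxx → 2-byte sequence.
Byte 1: 0xCF = 11001111, payload 01111 (5 bits).
Byte 2: 0xA7 = 10100111 (10xxxxxx ✓), payload 100111.
Concatenate: 01111100111 = 0x3E7 (11 bits → U+03E7).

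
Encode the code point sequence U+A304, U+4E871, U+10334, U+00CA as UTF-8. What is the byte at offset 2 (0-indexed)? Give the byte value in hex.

U+A304 → 3-byte form EA 8C 84 at offsets 0–2.
Offset 2 falls in char 1's range; it's byte 3 of EA 8C 84 = 0x84.

0x84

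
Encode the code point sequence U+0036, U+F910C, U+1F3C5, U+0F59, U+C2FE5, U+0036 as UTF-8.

36 F3 B9 84 8C F0 9F 8F 85 E0 BD 99 F3 82 BF A5 36

U+0036: 1-byte form → 36.
U+F910C: 4-byte form → F3 B9 84 8C.
U+1F3C5: 4-byte form → F0 9F 8F 85.
U+0F59: 3-byte form → E0 BD 99.
U+C2FE5: 4-byte form → F3 82 BF A5.
U+0036: 1-byte form → 36.
Concatenated (17 bytes): 36 F3 B9 84 8C F0 9F 8F 85 E0 BD 99 F3 82 BF A5 36.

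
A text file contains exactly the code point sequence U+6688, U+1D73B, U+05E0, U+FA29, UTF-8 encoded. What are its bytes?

U+6688: 3-byte form → E6 9A 88.
U+1D73B: 4-byte form → F0 9D 9C BB.
U+05E0: 2-byte form → D7 A0.
U+FA29: 3-byte form → EF A8 A9.
Concatenated (12 bytes): E6 9A 88 F0 9D 9C BB D7 A0 EF A8 A9.

E6 9A 88 F0 9D 9C BB D7 A0 EF A8 A9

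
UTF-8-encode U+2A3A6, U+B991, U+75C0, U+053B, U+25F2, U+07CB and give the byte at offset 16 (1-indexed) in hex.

1-indexed offset 16 is 0-indexed offset 15.
U+2A3A6 → 4-byte form F0 AA 8E A6 at offsets 0–3.
U+B991 → 3-byte form EB A6 91 at offsets 4–6.
U+75C0 → 3-byte form E7 97 80 at offsets 7–9.
U+053B → 2-byte form D4 BB at offsets 10–11.
U+25F2 → 3-byte form E2 97 B2 at offsets 12–14.
U+07CB → 2-byte form DF 8B at offsets 15–16.
Offset 15 falls in char 6's range; it's byte 1 of DF 8B = 0xDF.

0xDF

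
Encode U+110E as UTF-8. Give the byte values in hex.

E1 84 8E

U+110E = 0x110E = 4366 decimal. In range U+0800–U+FFFF → 3-byte form: 1110xxxx 10xxxxxx 10xxxxxx.
Binary (16 bits): 0001000100001110.
Split 4+6+6: 0001 | 000100 | 001110.
Byte 1: 11100001 = 0xE1.
Byte 2: 10000100 = 0x84.
Byte 3: 10001110 = 0x8E.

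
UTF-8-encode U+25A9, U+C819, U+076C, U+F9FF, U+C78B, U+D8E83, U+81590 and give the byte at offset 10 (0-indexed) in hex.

U+25A9 → 3-byte form E2 96 A9 at offsets 0–2.
U+C819 → 3-byte form EC A0 99 at offsets 3–5.
U+076C → 2-byte form DD AC at offsets 6–7.
U+F9FF → 3-byte form EF A7 BF at offsets 8–10.
Offset 10 falls in char 4's range; it's byte 3 of EF A7 BF = 0xBF.

0xBF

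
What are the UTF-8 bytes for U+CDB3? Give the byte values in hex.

U+CDB3 = 0xCDB3 = 52659 decimal. In range U+0800–U+FFFF → 3-byte form: 1110xxxx 10xxxxxx 10xxxxxx.
Binary (16 bits): 1100110110110011.
Split 4+6+6: 1100 | 110110 | 110011.
Byte 1: 11101100 = 0xEC.
Byte 2: 10110110 = 0xB6.
Byte 3: 10110011 = 0xB3.

EC B6 B3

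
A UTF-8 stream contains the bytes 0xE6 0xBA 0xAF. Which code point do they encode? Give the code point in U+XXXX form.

Leading byte 0xE6 = 11100110 matches 1110xxxx → 3-byte sequence.
Byte 1: 0xE6 = 11100110, payload 0110 (4 bits).
Byte 2: 0xBA = 10111010 (10xxxxxx ✓), payload 111010.
Byte 3: 0xAF = 10101111 (10xxxxxx ✓), payload 101111.
Concatenate: 0110111010101111 = 0x6EAF (16 bits → U+6EAF).

U+6EAF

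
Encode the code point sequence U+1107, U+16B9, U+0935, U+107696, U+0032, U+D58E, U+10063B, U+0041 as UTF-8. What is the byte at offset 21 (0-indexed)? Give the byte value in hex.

0x41

U+1107 → 3-byte form E1 84 87 at offsets 0–2.
U+16B9 → 3-byte form E1 9A B9 at offsets 3–5.
U+0935 → 3-byte form E0 A4 B5 at offsets 6–8.
U+107696 → 4-byte form F4 87 9A 96 at offsets 9–12.
U+0032 → 1-byte form 32 at offsets 13–13.
U+D58E → 3-byte form ED 96 8E at offsets 14–16.
U+10063B → 4-byte form F4 80 98 BB at offsets 17–20.
U+0041 → 1-byte form 41 at offsets 21–21.
Offset 21 falls in char 8's range; it's byte 1 of 41 = 0x41.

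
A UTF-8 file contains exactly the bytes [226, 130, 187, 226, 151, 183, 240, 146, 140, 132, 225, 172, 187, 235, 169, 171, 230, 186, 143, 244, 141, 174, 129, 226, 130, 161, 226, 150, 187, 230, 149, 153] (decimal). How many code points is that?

10

Byte at offset 0: 0xE2 = 11100010 → 3-byte char (#1). Advance 3.
Byte at offset 3: 0xE2 = 11100010 → 3-byte char (#2). Advance 3.
Byte at offset 6: 0xF0 = 11110000 → 4-byte char (#3). Advance 4.
Byte at offset 10: 0xE1 = 11100001 → 3-byte char (#4). Advance 3.
Byte at offset 13: 0xEB = 11101011 → 3-byte char (#5). Advance 3.
Byte at offset 16: 0xE6 = 11100110 → 3-byte char (#6). Advance 3.
Byte at offset 19: 0xF4 = 11110100 → 4-byte char (#7). Advance 4.
Byte at offset 23: 0xE2 = 11100010 → 3-byte char (#8). Advance 3.
Byte at offset 26: 0xE2 = 11100010 → 3-byte char (#9). Advance 3.
Byte at offset 29: 0xE6 = 11100110 → 3-byte char (#10). Advance 3.
Reached end at offset 32 after 10 code points.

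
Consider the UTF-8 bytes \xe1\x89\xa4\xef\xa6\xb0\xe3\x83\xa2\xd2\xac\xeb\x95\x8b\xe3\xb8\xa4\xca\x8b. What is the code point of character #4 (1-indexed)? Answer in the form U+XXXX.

Offset 0: leading byte 0xE1 = 11100001 → 3-byte char #1 = E1 89 A4.
Offset 3: leading byte 0xEF = 11101111 → 3-byte char #2 = EF A6 B0.
Offset 6: leading byte 0xE3 = 11100011 → 3-byte char #3 = E3 83 A2.
Offset 9: leading byte 0xD2 = 11010010 → 2-byte char #4 = D2 AC.
Leading byte 0xD2 = 11010010 matches 110xxxxx → 2-byte sequence.
Byte 1: 0xD2 = 11010010, payload 10010 (5 bits).
Byte 2: 0xAC = 10101100 (10xxxxxx ✓), payload 101100.
Concatenate: 10010101100 = 0x4AC (11 bits → U+04AC).

U+04AC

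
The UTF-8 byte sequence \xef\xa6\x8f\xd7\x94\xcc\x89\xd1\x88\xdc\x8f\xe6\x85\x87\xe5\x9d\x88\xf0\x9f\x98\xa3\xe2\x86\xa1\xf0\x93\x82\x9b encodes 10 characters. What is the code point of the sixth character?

Offset 0: leading byte 0xEF = 11101111 → 3-byte char #1 = EF A6 8F.
Offset 3: leading byte 0xD7 = 11010111 → 2-byte char #2 = D7 94.
Offset 5: leading byte 0xCC = 11001100 → 2-byte char #3 = CC 89.
Offset 7: leading byte 0xD1 = 11010001 → 2-byte char #4 = D1 88.
Offset 9: leading byte 0xDC = 11011100 → 2-byte char #5 = DC 8F.
Offset 11: leading byte 0xE6 = 11100110 → 3-byte char #6 = E6 85 87.
Leading byte 0xE6 = 11100110 matches 1110xxxx → 3-byte sequence.
Byte 1: 0xE6 = 11100110, payload 0110 (4 bits).
Byte 2: 0x85 = 10000101 (10xxxxxx ✓), payload 000101.
Byte 3: 0x87 = 10000111 (10xxxxxx ✓), payload 000111.
Concatenate: 0110000101000111 = 0x6147 (16 bits → U+6147).

U+6147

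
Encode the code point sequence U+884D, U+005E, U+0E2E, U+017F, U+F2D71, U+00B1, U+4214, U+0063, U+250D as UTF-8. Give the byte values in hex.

E8 A1 8D 5E E0 B8 AE C5 BF F3 B2 B5 B1 C2 B1 E4 88 94 63 E2 94 8D

U+884D: 3-byte form → E8 A1 8D.
U+005E: 1-byte form → 5E.
U+0E2E: 3-byte form → E0 B8 AE.
U+017F: 2-byte form → C5 BF.
U+F2D71: 4-byte form → F3 B2 B5 B1.
U+00B1: 2-byte form → C2 B1.
U+4214: 3-byte form → E4 88 94.
U+0063: 1-byte form → 63.
U+250D: 3-byte form → E2 94 8D.
Concatenated (22 bytes): E8 A1 8D 5E E0 B8 AE C5 BF F3 B2 B5 B1 C2 B1 E4 88 94 63 E2 94 8D.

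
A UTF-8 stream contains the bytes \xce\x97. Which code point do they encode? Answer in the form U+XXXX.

Leading byte 0xCE = 11001110 matches 110xxxxx → 2-byte sequence.
Byte 1: 0xCE = 11001110, payload 01110 (5 bits).
Byte 2: 0x97 = 10010111 (10xxxxxx ✓), payload 010111.
Concatenate: 01110010111 = 0x397 (11 bits → U+0397).

U+0397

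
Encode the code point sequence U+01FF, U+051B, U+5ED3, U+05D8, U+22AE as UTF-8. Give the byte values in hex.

C7 BF D4 9B E5 BB 93 D7 98 E2 8A AE

U+01FF: 2-byte form → C7 BF.
U+051B: 2-byte form → D4 9B.
U+5ED3: 3-byte form → E5 BB 93.
U+05D8: 2-byte form → D7 98.
U+22AE: 3-byte form → E2 8A AE.
Concatenated (12 bytes): C7 BF D4 9B E5 BB 93 D7 98 E2 8A AE.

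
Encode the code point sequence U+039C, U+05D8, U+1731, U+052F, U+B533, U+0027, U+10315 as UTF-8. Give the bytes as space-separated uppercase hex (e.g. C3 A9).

CE 9C D7 98 E1 9C B1 D4 AF EB 94 B3 27 F0 90 8C 95

U+039C: 2-byte form → CE 9C.
U+05D8: 2-byte form → D7 98.
U+1731: 3-byte form → E1 9C B1.
U+052F: 2-byte form → D4 AF.
U+B533: 3-byte form → EB 94 B3.
U+0027: 1-byte form → 27.
U+10315: 4-byte form → F0 90 8C 95.
Concatenated (17 bytes): CE 9C D7 98 E1 9C B1 D4 AF EB 94 B3 27 F0 90 8C 95.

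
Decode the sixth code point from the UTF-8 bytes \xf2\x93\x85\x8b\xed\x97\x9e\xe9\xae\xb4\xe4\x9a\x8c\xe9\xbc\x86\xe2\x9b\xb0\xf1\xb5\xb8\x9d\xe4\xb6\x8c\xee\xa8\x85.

U+26F0

Offset 0: leading byte 0xF2 = 11110010 → 4-byte char #1 = F2 93 85 8B.
Offset 4: leading byte 0xED = 11101101 → 3-byte char #2 = ED 97 9E.
Offset 7: leading byte 0xE9 = 11101001 → 3-byte char #3 = E9 AE B4.
Offset 10: leading byte 0xE4 = 11100100 → 3-byte char #4 = E4 9A 8C.
Offset 13: leading byte 0xE9 = 11101001 → 3-byte char #5 = E9 BC 86.
Offset 16: leading byte 0xE2 = 11100010 → 3-byte char #6 = E2 9B B0.
Leading byte 0xE2 = 11100010 matches 1110xxxx → 3-byte sequence.
Byte 1: 0xE2 = 11100010, payload 0010 (4 bits).
Byte 2: 0x9B = 10011011 (10xxxxxx ✓), payload 011011.
Byte 3: 0xB0 = 10110000 (10xxxxxx ✓), payload 110000.
Concatenate: 0010011011110000 = 0x26F0 (16 bits → U+26F0).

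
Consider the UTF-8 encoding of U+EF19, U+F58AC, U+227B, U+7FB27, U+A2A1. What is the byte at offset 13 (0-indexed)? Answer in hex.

0xA7

U+EF19 → 3-byte form EE BC 99 at offsets 0–2.
U+F58AC → 4-byte form F3 B5 A2 AC at offsets 3–6.
U+227B → 3-byte form E2 89 BB at offsets 7–9.
U+7FB27 → 4-byte form F1 BF AC A7 at offsets 10–13.
Offset 13 falls in char 4's range; it's byte 4 of F1 BF AC A7 = 0xA7.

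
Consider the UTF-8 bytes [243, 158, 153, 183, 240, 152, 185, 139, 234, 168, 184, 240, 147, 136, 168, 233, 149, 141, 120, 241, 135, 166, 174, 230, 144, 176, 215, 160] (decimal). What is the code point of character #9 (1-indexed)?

U+05E0

Offset 0: leading byte 0xF3 = 11110011 → 4-byte char #1 = F3 9E 99 B7.
Offset 4: leading byte 0xF0 = 11110000 → 4-byte char #2 = F0 98 B9 8B.
Offset 8: leading byte 0xEA = 11101010 → 3-byte char #3 = EA A8 B8.
Offset 11: leading byte 0xF0 = 11110000 → 4-byte char #4 = F0 93 88 A8.
Offset 15: leading byte 0xE9 = 11101001 → 3-byte char #5 = E9 95 8D.
Offset 18: leading byte 0x78 = 01111000 → 1-byte char #6 = 78.
Offset 19: leading byte 0xF1 = 11110001 → 4-byte char #7 = F1 87 A6 AE.
Offset 23: leading byte 0xE6 = 11100110 → 3-byte char #8 = E6 90 B0.
Offset 26: leading byte 0xD7 = 11010111 → 2-byte char #9 = D7 A0.
Leading byte 0xD7 = 11010111 matches 110xxxxx → 2-byte sequence.
Byte 1: 0xD7 = 11010111, payload 10111 (5 bits).
Byte 2: 0xA0 = 10100000 (10xxxxxx ✓), payload 100000.
Concatenate: 10111100000 = 0x5E0 (11 bits → U+05E0).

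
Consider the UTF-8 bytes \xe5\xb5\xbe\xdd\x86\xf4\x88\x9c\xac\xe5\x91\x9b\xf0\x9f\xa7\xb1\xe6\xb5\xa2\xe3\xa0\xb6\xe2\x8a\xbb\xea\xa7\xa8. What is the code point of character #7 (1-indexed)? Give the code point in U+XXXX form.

Offset 0: leading byte 0xE5 = 11100101 → 3-byte char #1 = E5 B5 BE.
Offset 3: leading byte 0xDD = 11011101 → 2-byte char #2 = DD 86.
Offset 5: leading byte 0xF4 = 11110100 → 4-byte char #3 = F4 88 9C AC.
Offset 9: leading byte 0xE5 = 11100101 → 3-byte char #4 = E5 91 9B.
Offset 12: leading byte 0xF0 = 11110000 → 4-byte char #5 = F0 9F A7 B1.
Offset 16: leading byte 0xE6 = 11100110 → 3-byte char #6 = E6 B5 A2.
Offset 19: leading byte 0xE3 = 11100011 → 3-byte char #7 = E3 A0 B6.
Leading byte 0xE3 = 11100011 matches 1110xxxx → 3-byte sequence.
Byte 1: 0xE3 = 11100011, payload 0011 (4 bits).
Byte 2: 0xA0 = 10100000 (10xxxxxx ✓), payload 100000.
Byte 3: 0xB6 = 10110110 (10xxxxxx ✓), payload 110110.
Concatenate: 0011100000110110 = 0x3836 (16 bits → U+3836).

U+3836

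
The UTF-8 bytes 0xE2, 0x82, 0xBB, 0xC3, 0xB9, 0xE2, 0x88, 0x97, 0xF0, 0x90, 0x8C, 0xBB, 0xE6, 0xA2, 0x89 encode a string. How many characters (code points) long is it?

5

Byte at offset 0: 0xE2 = 11100010 → 3-byte char (#1). Advance 3.
Byte at offset 3: 0xC3 = 11000011 → 2-byte char (#2). Advance 2.
Byte at offset 5: 0xE2 = 11100010 → 3-byte char (#3). Advance 3.
Byte at offset 8: 0xF0 = 11110000 → 4-byte char (#4). Advance 4.
Byte at offset 12: 0xE6 = 11100110 → 3-byte char (#5). Advance 3.
Reached end at offset 15 after 5 code points.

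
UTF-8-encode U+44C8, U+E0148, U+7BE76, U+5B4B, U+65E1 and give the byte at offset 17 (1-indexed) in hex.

1-indexed offset 17 is 0-indexed offset 16.
U+44C8 → 3-byte form E4 93 88 at offsets 0–2.
U+E0148 → 4-byte form F3 A0 85 88 at offsets 3–6.
U+7BE76 → 4-byte form F1 BB B9 B6 at offsets 7–10.
U+5B4B → 3-byte form E5 AD 8B at offsets 11–13.
U+65E1 → 3-byte form E6 97 A1 at offsets 14–16.
Offset 16 falls in char 5's range; it's byte 3 of E6 97 A1 = 0xA1.

0xA1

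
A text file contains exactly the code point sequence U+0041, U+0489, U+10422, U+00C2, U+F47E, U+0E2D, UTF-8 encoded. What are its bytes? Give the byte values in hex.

41 D2 89 F0 90 90 A2 C3 82 EF 91 BE E0 B8 AD

U+0041: 1-byte form → 41.
U+0489: 2-byte form → D2 89.
U+10422: 4-byte form → F0 90 90 A2.
U+00C2: 2-byte form → C3 82.
U+F47E: 3-byte form → EF 91 BE.
U+0E2D: 3-byte form → E0 B8 AD.
Concatenated (15 bytes): 41 D2 89 F0 90 90 A2 C3 82 EF 91 BE E0 B8 AD.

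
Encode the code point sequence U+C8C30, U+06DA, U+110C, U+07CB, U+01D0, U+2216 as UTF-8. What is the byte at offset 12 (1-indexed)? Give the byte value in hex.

0xC7

1-indexed offset 12 is 0-indexed offset 11.
U+C8C30 → 4-byte form F3 88 B0 B0 at offsets 0–3.
U+06DA → 2-byte form DB 9A at offsets 4–5.
U+110C → 3-byte form E1 84 8C at offsets 6–8.
U+07CB → 2-byte form DF 8B at offsets 9–10.
U+01D0 → 2-byte form C7 90 at offsets 11–12.
Offset 11 falls in char 5's range; it's byte 1 of C7 90 = 0xC7.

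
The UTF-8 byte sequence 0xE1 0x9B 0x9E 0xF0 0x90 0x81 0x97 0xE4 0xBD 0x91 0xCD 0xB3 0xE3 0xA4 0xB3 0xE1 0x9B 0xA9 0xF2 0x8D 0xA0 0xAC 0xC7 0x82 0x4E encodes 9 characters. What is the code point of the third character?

U+4F51

Offset 0: leading byte 0xE1 = 11100001 → 3-byte char #1 = E1 9B 9E.
Offset 3: leading byte 0xF0 = 11110000 → 4-byte char #2 = F0 90 81 97.
Offset 7: leading byte 0xE4 = 11100100 → 3-byte char #3 = E4 BD 91.
Leading byte 0xE4 = 11100100 matches 1110xxxx → 3-byte sequence.
Byte 1: 0xE4 = 11100100, payload 0100 (4 bits).
Byte 2: 0xBD = 10111101 (10xxxxxx ✓), payload 111101.
Byte 3: 0x91 = 10010001 (10xxxxxx ✓), payload 010001.
Concatenate: 0100111101010001 = 0x4F51 (16 bits → U+4F51).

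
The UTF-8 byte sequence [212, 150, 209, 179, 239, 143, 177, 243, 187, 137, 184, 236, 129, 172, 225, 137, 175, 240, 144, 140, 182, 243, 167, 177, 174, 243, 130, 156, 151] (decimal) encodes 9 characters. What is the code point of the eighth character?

Offset 0: leading byte 0xD4 = 11010100 → 2-byte char #1 = D4 96.
Offset 2: leading byte 0xD1 = 11010001 → 2-byte char #2 = D1 B3.
Offset 4: leading byte 0xEF = 11101111 → 3-byte char #3 = EF 8F B1.
Offset 7: leading byte 0xF3 = 11110011 → 4-byte char #4 = F3 BB 89 B8.
Offset 11: leading byte 0xEC = 11101100 → 3-byte char #5 = EC 81 AC.
Offset 14: leading byte 0xE1 = 11100001 → 3-byte char #6 = E1 89 AF.
Offset 17: leading byte 0xF0 = 11110000 → 4-byte char #7 = F0 90 8C B6.
Offset 21: leading byte 0xF3 = 11110011 → 4-byte char #8 = F3 A7 B1 AE.
Leading byte 0xF3 = 11110011 matches 11110xxx → 4-byte sequence.
Byte 1: 0xF3 = 11110011, payload 011 (3 bits).
Byte 2: 0xA7 = 10100111 (10xxxxxx ✓), payload 100111.
Byte 3: 0xB1 = 10110001 (10xxxxxx ✓), payload 110001.
Byte 4: 0xAE = 10101110 (10xxxxxx ✓), payload 101110.
Concatenate: 011100111110001101110 = 0xE7C6E (21 bits → U+E7C6E).

U+E7C6E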